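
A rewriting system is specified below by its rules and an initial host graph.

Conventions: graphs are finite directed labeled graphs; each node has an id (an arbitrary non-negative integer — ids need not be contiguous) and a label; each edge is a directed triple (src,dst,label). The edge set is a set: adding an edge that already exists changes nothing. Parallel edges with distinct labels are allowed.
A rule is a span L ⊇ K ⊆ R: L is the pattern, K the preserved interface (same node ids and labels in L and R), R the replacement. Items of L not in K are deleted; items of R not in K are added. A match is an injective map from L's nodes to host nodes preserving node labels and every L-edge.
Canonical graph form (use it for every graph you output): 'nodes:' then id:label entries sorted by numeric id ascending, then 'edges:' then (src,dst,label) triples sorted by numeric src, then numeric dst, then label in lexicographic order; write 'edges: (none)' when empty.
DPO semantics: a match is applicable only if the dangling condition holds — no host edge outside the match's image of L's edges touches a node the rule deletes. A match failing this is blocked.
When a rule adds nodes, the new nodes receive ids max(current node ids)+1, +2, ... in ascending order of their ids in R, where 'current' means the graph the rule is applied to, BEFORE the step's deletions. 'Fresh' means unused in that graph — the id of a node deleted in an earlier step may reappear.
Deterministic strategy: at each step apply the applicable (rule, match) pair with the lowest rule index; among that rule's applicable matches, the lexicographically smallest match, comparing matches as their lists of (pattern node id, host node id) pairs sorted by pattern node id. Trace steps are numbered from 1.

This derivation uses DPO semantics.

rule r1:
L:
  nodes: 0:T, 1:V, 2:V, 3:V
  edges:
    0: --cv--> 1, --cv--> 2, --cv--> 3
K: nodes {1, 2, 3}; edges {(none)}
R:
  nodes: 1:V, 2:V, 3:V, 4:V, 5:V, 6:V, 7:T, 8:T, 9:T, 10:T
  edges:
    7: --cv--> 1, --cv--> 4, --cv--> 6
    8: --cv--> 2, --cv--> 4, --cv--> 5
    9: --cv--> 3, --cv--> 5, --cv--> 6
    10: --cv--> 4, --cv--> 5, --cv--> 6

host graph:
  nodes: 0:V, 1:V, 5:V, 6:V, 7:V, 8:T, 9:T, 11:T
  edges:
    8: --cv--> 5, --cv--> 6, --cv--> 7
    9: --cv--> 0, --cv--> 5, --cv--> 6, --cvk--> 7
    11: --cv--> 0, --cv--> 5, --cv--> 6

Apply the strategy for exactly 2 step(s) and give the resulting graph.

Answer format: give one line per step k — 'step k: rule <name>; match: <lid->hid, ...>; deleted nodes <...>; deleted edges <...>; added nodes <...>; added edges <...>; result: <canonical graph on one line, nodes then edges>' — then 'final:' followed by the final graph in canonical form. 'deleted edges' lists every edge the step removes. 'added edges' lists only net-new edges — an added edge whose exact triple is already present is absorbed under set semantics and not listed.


step 1: rule r1; match: 0->8, 1->5, 2->6, 3->7; deleted nodes 8; deleted edges (8,5,cv); (8,6,cv); (8,7,cv); added nodes 12, 13, 14, 15, 16, 17, 18; added edges (15,5,cv); (15,12,cv); (15,14,cv); (16,6,cv); (16,12,cv); (16,13,cv); (17,7,cv); (17,13,cv); (17,14,cv); (18,12,cv); (18,13,cv); (18,14,cv); result: nodes: 0:V, 1:V, 5:V, 6:V, 7:V, 9:T, 11:T, 12:V, 13:V, 14:V, 15:T, 16:T, 17:T, 18:T edges: (9,0,cv); (9,5,cv); (9,6,cv); (9,7,cvk); (11,0,cv); (11,5,cv); (11,6,cv); (15,5,cv); (15,12,cv); (15,14,cv); (16,6,cv); (16,12,cv); (16,13,cv); (17,7,cv); (17,13,cv); (17,14,cv); (18,12,cv); (18,13,cv); (18,14,cv)
step 2: rule r1; match: 0->11, 1->0, 2->5, 3->6; deleted nodes 11; deleted edges (11,0,cv); (11,5,cv); (11,6,cv); added nodes 19, 20, 21, 22, 23, 24, 25; added edges (22,0,cv); (22,19,cv); (22,21,cv); (23,5,cv); (23,19,cv); (23,20,cv); (24,6,cv); (24,20,cv); (24,21,cv); (25,19,cv); (25,20,cv); (25,21,cv); result: nodes: 0:V, 1:V, 5:V, 6:V, 7:V, 9:T, 12:V, 13:V, 14:V, 15:T, 16:T, 17:T, 18:T, 19:V, 20:V, 21:V, 22:T, 23:T, 24:T, 25:T edges: (9,0,cv); (9,5,cv); (9,6,cv); (9,7,cvk); (15,5,cv); (15,12,cv); (15,14,cv); (16,6,cv); (16,12,cv); (16,13,cv); (17,7,cv); (17,13,cv); (17,14,cv); (18,12,cv); (18,13,cv); (18,14,cv); (22,0,cv); (22,19,cv); (22,21,cv); (23,5,cv); (23,19,cv); (23,20,cv); (24,6,cv); (24,20,cv); (24,21,cv); (25,19,cv); (25,20,cv); (25,21,cv)
final:
nodes: 0:V, 1:V, 5:V, 6:V, 7:V, 9:T, 12:V, 13:V, 14:V, 15:T, 16:T, 17:T, 18:T, 19:V, 20:V, 21:V, 22:T, 23:T, 24:T, 25:T
edges: (9,0,cv); (9,5,cv); (9,6,cv); (9,7,cvk); (15,5,cv); (15,12,cv); (15,14,cv); (16,6,cv); (16,12,cv); (16,13,cv); (17,7,cv); (17,13,cv); (17,14,cv); (18,12,cv); (18,13,cv); (18,14,cv); (22,0,cv); (22,19,cv); (22,21,cv); (23,5,cv); (23,19,cv); (23,20,cv); (24,6,cv); (24,20,cv); (24,21,cv); (25,19,cv); (25,20,cv); (25,21,cv)


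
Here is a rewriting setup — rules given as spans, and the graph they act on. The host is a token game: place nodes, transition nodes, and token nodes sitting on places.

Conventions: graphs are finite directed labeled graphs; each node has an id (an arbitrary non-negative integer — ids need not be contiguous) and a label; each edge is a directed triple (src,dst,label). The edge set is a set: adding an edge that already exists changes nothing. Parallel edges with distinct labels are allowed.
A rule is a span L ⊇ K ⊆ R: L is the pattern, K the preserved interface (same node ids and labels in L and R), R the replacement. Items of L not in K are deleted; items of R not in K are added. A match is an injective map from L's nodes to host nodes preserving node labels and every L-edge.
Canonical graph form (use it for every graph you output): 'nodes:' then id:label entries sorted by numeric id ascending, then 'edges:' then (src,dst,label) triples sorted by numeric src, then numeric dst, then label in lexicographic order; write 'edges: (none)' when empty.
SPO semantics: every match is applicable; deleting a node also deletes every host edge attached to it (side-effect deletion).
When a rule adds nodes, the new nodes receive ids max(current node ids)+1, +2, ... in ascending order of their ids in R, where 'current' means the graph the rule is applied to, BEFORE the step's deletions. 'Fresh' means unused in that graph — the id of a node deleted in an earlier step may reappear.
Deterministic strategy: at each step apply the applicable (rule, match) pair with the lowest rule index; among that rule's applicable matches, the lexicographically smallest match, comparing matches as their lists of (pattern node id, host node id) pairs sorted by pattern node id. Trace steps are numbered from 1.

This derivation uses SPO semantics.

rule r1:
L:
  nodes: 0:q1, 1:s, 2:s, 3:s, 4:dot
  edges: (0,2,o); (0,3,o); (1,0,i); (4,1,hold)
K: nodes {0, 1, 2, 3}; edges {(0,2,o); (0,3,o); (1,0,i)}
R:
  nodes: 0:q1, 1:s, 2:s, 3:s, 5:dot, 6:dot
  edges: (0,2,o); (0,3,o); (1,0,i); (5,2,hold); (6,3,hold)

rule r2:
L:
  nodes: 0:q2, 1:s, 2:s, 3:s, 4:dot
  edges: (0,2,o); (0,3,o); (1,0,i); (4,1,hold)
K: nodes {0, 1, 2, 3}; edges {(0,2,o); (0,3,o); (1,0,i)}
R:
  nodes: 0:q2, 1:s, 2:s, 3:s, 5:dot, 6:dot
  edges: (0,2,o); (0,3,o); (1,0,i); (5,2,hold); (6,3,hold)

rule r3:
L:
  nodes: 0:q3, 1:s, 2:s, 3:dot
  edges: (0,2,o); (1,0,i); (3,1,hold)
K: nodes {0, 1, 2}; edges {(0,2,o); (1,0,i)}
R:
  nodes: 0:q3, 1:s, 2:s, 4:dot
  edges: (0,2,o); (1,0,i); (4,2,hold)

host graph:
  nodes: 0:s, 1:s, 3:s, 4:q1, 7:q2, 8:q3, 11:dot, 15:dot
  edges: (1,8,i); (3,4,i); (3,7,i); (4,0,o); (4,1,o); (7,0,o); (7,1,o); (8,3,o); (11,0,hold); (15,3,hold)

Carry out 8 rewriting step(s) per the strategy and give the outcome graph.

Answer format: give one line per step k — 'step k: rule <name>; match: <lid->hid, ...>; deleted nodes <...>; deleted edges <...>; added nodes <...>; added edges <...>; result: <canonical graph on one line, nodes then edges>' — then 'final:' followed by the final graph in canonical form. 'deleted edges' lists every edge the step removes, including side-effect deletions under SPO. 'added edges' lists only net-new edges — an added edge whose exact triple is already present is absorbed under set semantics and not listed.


step 1: rule r1; match: 0->4, 1->3, 2->0, 3->1, 4->15; deleted nodes 15; deleted edges (15,3,hold); added nodes 16, 17; added edges (16,0,hold); (17,1,hold); result: nodes: 0:s, 1:s, 3:s, 4:q1, 7:q2, 8:q3, 11:dot, 16:dot, 17:dot edges: (1,8,i); (3,4,i); (3,7,i); (4,0,o); (4,1,o); (7,0,o); (7,1,o); (8,3,o); (11,0,hold); (16,0,hold); (17,1,hold)
step 2: rule r3; match: 0->8, 1->1, 2->3, 3->17; deleted nodes 17; deleted edges (17,1,hold); added nodes 18; added edges (18,3,hold); result: nodes: 0:s, 1:s, 3:s, 4:q1, 7:q2, 8:q3, 11:dot, 16:dot, 18:dot edges: (1,8,i); (3,4,i); (3,7,i); (4,0,o); (4,1,o); (7,0,o); (7,1,o); (8,3,o); (11,0,hold); (16,0,hold); (18,3,hold)
step 3: rule r1; match: 0->4, 1->3, 2->0, 3->1, 4->18; deleted nodes 18; deleted edges (18,3,hold); added nodes 19, 20; added edges (19,0,hold); (20,1,hold); result: nodes: 0:s, 1:s, 3:s, 4:q1, 7:q2, 8:q3, 11:dot, 16:dot, 19:dot, 20:dot edges: (1,8,i); (3,4,i); (3,7,i); (4,0,o); (4,1,o); (7,0,o); (7,1,o); (8,3,o); (11,0,hold); (16,0,hold); (19,0,hold); (20,1,hold)
step 4: rule r3; match: 0->8, 1->1, 2->3, 3->20; deleted nodes 20; deleted edges (20,1,hold); added nodes 21; added edges (21,3,hold); result: nodes: 0:s, 1:s, 3:s, 4:q1, 7:q2, 8:q3, 11:dot, 16:dot, 19:dot, 21:dot edges: (1,8,i); (3,4,i); (3,7,i); (4,0,o); (4,1,o); (7,0,o); (7,1,o); (8,3,o); (11,0,hold); (16,0,hold); (19,0,hold); (21,3,hold)
step 5: rule r1; match: 0->4, 1->3, 2->0, 3->1, 4->21; deleted nodes 21; deleted edges (21,3,hold); added nodes 22, 23; added edges (22,0,hold); (23,1,hold); result: nodes: 0:s, 1:s, 3:s, 4:q1, 7:q2, 8:q3, 11:dot, 16:dot, 19:dot, 22:dot, 23:dot edges: (1,8,i); (3,4,i); (3,7,i); (4,0,o); (4,1,o); (7,0,o); (7,1,o); (8,3,o); (11,0,hold); (16,0,hold); (19,0,hold); (22,0,hold); (23,1,hold)
step 6: rule r3; match: 0->8, 1->1, 2->3, 3->23; deleted nodes 23; deleted edges (23,1,hold); added nodes 24; added edges (24,3,hold); result: nodes: 0:s, 1:s, 3:s, 4:q1, 7:q2, 8:q3, 11:dot, 16:dot, 19:dot, 22:dot, 24:dot edges: (1,8,i); (3,4,i); (3,7,i); (4,0,o); (4,1,o); (7,0,o); (7,1,o); (8,3,o); (11,0,hold); (16,0,hold); (19,0,hold); (22,0,hold); (24,3,hold)
step 7: rule r1; match: 0->4, 1->3, 2->0, 3->1, 4->24; deleted nodes 24; deleted edges (24,3,hold); added nodes 25, 26; added edges (25,0,hold); (26,1,hold); result: nodes: 0:s, 1:s, 3:s, 4:q1, 7:q2, 8:q3, 11:dot, 16:dot, 19:dot, 22:dot, 25:dot, 26:dot edges: (1,8,i); (3,4,i); (3,7,i); (4,0,o); (4,1,o); (7,0,o); (7,1,o); (8,3,o); (11,0,hold); (16,0,hold); (19,0,hold); (22,0,hold); (25,0,hold); (26,1,hold)
step 8: rule r3; match: 0->8, 1->1, 2->3, 3->26; deleted nodes 26; deleted edges (26,1,hold); added nodes 27; added edges (27,3,hold); result: nodes: 0:s, 1:s, 3:s, 4:q1, 7:q2, 8:q3, 11:dot, 16:dot, 19:dot, 22:dot, 25:dot, 27:dot edges: (1,8,i); (3,4,i); (3,7,i); (4,0,o); (4,1,o); (7,0,o); (7,1,o); (8,3,o); (11,0,hold); (16,0,hold); (19,0,hold); (22,0,hold); (25,0,hold); (27,3,hold)
final:
nodes: 0:s, 1:s, 3:s, 4:q1, 7:q2, 8:q3, 11:dot, 16:dot, 19:dot, 22:dot, 25:dot, 27:dot
edges: (1,8,i); (3,4,i); (3,7,i); (4,0,o); (4,1,o); (7,0,o); (7,1,o); (8,3,o); (11,0,hold); (16,0,hold); (19,0,hold); (22,0,hold); (25,0,hold); (27,3,hold)


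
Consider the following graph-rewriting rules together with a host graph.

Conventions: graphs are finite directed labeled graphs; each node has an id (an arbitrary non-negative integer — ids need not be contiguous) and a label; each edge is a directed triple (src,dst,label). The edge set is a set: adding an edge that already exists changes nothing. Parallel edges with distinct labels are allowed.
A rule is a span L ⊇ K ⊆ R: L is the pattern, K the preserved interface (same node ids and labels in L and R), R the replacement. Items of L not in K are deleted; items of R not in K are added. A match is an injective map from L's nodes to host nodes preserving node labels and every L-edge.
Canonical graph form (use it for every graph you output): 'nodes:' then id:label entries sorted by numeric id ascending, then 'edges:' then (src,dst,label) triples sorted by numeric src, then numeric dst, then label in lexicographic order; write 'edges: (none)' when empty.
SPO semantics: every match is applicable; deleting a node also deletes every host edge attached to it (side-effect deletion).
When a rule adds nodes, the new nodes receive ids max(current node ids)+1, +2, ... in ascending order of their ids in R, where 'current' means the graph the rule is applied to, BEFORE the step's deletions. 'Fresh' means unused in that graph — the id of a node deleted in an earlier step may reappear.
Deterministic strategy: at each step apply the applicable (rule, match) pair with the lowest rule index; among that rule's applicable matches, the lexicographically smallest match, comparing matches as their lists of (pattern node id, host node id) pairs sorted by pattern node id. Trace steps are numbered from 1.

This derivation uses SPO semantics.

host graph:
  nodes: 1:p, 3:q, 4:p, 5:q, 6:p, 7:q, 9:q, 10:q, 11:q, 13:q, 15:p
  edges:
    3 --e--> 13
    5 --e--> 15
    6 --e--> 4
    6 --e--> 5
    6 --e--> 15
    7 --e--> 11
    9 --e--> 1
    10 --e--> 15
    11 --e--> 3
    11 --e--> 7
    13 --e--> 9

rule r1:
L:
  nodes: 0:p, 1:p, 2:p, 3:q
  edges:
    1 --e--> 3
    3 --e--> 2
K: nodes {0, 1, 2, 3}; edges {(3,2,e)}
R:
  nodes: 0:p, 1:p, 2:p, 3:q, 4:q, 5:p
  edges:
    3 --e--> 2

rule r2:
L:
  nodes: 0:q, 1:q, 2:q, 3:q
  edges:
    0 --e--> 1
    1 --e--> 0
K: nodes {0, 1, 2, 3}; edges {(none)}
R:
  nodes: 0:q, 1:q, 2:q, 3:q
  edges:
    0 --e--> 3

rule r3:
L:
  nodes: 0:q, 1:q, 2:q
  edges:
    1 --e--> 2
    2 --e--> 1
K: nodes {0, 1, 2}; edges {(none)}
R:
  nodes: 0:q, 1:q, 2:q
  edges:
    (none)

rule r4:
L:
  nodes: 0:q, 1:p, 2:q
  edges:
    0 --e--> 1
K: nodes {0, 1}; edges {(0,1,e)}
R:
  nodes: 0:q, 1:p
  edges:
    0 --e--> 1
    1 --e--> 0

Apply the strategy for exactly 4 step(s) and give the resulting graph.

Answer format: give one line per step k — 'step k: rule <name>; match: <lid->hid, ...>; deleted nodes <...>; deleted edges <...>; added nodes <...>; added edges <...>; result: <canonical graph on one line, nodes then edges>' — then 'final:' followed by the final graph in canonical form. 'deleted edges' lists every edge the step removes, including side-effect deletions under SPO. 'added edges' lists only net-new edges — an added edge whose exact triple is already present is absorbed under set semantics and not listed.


step 1: rule r1; match: 0->1, 1->6, 2->15, 3->5; deleted nodes (none); deleted edges (6,5,e); added nodes 16, 17; added edges (none); result: nodes: 1:p, 3:q, 4:p, 5:q, 6:p, 7:q, 9:q, 10:q, 11:q, 13:q, 15:p, 16:q, 17:p edges: (3,13,e); (5,15,e); (6,4,e); (6,15,e); (7,11,e); (9,1,e); (10,15,e); (11,3,e); (11,7,e); (13,9,e)
step 2: rule r2; match: 0->7, 1->11, 2->3, 3->5; deleted nodes (none); deleted edges (7,11,e); (11,7,e); added nodes (none); added edges (7,5,e); result: nodes: 1:p, 3:q, 4:p, 5:q, 6:p, 7:q, 9:q, 10:q, 11:q, 13:q, 15:p, 16:q, 17:p edges: (3,13,e); (5,15,e); (6,4,e); (6,15,e); (7,5,e); (9,1,e); (10,15,e); (11,3,e); (13,9,e)
step 3: rule r4; match: 0->5, 1->15, 2->3; deleted nodes 3; deleted edges (3,13,e); (11,3,e); added nodes (none); added edges (15,5,e); result: nodes: 1:p, 4:p, 5:q, 6:p, 7:q, 9:q, 10:q, 11:q, 13:q, 15:p, 16:q, 17:p edges: (5,15,e); (6,4,e); (6,15,e); (7,5,e); (9,1,e); (10,15,e); (13,9,e); (15,5,e)
step 4: rule r4; match: 0->5, 1->15, 2->7; deleted nodes 7; deleted edges (7,5,e); added nodes (none); added edges (none); result: nodes: 1:p, 4:p, 5:q, 6:p, 9:q, 10:q, 11:q, 13:q, 15:p, 16:q, 17:p edges: (5,15,e); (6,4,e); (6,15,e); (9,1,e); (10,15,e); (13,9,e); (15,5,e)
final:
nodes: 1:p, 4:p, 5:q, 6:p, 9:q, 10:q, 11:q, 13:q, 15:p, 16:q, 17:p
edges: (5,15,e); (6,4,e); (6,15,e); (9,1,e); (10,15,e); (13,9,e); (15,5,e)


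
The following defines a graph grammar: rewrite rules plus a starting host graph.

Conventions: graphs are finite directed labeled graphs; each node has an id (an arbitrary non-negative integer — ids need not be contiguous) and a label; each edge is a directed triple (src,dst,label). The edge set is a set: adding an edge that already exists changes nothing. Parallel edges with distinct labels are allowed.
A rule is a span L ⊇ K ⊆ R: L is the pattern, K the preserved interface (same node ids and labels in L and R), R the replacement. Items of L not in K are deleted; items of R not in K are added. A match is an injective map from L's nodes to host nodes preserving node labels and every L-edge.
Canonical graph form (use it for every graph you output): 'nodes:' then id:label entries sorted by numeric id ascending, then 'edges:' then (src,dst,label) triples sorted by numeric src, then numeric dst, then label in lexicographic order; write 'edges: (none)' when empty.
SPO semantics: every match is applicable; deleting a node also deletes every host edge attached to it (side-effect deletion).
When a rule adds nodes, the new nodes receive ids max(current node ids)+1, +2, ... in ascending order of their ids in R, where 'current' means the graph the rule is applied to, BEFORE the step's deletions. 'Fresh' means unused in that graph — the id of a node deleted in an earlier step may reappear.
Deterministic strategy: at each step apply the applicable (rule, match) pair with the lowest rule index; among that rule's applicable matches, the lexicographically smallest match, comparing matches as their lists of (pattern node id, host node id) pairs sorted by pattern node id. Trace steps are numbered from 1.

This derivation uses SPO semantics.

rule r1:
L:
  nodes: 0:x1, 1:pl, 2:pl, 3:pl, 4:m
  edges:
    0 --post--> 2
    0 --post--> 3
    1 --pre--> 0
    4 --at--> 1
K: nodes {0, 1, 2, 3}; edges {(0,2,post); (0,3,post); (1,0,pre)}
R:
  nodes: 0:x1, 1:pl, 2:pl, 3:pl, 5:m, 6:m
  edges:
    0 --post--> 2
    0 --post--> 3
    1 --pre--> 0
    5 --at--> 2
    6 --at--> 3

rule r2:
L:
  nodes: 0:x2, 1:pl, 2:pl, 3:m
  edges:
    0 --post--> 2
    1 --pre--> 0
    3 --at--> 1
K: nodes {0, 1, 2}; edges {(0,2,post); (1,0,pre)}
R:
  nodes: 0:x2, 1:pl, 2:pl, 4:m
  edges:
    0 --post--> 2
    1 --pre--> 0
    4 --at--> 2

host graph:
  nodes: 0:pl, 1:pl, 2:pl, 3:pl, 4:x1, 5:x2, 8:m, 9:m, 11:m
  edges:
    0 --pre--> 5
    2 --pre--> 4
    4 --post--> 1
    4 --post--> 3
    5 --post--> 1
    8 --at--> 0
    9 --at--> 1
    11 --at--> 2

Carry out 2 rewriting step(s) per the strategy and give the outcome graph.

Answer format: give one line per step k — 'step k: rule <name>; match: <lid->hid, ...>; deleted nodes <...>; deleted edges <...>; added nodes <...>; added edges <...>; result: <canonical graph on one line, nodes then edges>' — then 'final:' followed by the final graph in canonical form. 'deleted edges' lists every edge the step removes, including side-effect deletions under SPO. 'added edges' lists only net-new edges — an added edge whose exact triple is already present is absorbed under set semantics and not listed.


step 1: rule r1; match: 0->4, 1->2, 2->1, 3->3, 4->11; deleted nodes 11; deleted edges (11,2,at); added nodes 12, 13; added edges (12,1,at); (13,3,at); result: nodes: 0:pl, 1:pl, 2:pl, 3:pl, 4:x1, 5:x2, 8:m, 9:m, 12:m, 13:m edges: (0,5,pre); (2,4,pre); (4,1,post); (4,3,post); (5,1,post); (8,0,at); (9,1,at); (12,1,at); (13,3,at)
step 2: rule r2; match: 0->5, 1->0, 2->1, 3->8; deleted nodes 8; deleted edges (8,0,at); added nodes 14; added edges (14,1,at); result: nodes: 0:pl, 1:pl, 2:pl, 3:pl, 4:x1, 5:x2, 9:m, 12:m, 13:m, 14:m edges: (0,5,pre); (2,4,pre); (4,1,post); (4,3,post); (5,1,post); (9,1,at); (12,1,at); (13,3,at); (14,1,at)
final:
nodes: 0:pl, 1:pl, 2:pl, 3:pl, 4:x1, 5:x2, 9:m, 12:m, 13:m, 14:m
edges: (0,5,pre); (2,4,pre); (4,1,post); (4,3,post); (5,1,post); (9,1,at); (12,1,at); (13,3,at); (14,1,at)


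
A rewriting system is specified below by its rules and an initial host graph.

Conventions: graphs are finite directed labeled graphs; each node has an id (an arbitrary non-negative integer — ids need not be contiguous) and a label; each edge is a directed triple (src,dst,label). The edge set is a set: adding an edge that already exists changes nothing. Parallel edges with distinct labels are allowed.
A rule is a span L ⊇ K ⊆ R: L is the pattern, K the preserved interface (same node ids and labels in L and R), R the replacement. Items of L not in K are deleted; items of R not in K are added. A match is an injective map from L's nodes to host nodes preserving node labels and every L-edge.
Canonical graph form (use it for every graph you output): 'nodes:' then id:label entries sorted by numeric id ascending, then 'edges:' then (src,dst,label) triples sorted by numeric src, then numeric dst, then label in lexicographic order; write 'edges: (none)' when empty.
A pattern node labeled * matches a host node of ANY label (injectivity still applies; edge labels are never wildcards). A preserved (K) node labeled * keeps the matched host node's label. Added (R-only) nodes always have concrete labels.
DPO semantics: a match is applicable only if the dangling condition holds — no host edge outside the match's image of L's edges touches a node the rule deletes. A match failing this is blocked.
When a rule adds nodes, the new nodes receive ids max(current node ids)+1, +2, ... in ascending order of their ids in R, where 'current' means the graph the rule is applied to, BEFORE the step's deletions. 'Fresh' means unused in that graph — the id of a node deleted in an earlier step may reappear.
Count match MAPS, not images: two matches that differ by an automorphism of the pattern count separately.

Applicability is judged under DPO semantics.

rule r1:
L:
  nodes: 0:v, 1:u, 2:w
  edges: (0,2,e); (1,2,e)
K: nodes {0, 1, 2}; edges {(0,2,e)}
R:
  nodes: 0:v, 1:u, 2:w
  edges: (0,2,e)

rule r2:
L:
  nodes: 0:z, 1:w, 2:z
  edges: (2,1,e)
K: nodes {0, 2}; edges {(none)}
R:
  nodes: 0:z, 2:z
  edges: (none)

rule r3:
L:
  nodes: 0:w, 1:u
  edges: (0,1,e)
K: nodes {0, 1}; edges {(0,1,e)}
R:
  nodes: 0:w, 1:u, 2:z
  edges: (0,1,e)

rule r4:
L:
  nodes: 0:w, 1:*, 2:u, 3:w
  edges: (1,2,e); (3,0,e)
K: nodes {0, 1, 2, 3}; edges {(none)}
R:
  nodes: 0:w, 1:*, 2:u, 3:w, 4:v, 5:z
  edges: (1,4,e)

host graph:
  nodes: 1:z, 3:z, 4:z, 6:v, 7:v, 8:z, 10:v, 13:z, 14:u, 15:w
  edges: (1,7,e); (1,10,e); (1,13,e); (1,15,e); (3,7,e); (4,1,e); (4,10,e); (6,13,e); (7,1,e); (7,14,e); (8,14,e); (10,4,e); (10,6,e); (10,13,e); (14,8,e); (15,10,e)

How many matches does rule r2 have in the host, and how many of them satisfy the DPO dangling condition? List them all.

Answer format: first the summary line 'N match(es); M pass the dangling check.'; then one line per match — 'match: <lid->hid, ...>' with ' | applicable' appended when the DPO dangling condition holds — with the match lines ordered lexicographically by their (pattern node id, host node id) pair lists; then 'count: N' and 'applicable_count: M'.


4 match(es); 0 pass the dangling check.
match: 0->3, 1->15, 2->1
match: 0->4, 1->15, 2->1
match: 0->8, 1->15, 2->1
match: 0->13, 1->15, 2->1
count: 4
applicable_count: 0


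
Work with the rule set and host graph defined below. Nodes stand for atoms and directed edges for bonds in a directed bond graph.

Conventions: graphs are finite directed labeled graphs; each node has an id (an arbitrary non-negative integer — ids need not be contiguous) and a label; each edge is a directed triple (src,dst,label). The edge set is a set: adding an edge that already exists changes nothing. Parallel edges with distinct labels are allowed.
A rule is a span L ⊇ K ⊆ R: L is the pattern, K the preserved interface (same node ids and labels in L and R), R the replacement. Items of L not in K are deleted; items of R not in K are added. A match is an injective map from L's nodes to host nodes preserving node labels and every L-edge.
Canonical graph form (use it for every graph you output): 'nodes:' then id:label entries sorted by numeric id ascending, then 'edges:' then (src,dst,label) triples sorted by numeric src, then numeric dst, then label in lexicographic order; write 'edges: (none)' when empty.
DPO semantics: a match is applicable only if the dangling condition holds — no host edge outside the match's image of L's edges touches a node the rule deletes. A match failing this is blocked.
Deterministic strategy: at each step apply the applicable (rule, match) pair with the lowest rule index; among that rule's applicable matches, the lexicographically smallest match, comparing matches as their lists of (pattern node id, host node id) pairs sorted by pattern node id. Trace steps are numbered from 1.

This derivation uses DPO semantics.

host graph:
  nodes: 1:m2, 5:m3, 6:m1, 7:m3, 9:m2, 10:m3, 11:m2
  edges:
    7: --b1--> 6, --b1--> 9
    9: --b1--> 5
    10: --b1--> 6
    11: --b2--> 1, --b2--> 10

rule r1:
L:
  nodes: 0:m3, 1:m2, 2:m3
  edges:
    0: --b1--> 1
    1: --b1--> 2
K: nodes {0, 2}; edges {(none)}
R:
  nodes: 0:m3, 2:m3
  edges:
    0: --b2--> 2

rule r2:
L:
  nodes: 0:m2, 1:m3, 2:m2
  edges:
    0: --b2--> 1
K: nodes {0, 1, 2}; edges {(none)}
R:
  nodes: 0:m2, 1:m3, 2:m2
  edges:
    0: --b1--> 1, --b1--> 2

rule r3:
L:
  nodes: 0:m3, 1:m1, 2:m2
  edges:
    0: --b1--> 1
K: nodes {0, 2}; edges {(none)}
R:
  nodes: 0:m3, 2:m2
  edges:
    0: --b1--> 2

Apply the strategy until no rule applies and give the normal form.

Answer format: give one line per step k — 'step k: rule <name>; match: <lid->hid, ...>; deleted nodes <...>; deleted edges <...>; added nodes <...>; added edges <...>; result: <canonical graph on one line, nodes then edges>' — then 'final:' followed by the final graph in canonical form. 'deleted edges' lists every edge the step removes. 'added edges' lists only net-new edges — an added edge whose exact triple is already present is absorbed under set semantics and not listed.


step 1: rule r1; match: 0->7, 1->9, 2->5; deleted nodes 9; deleted edges (7,9,b1); (9,5,b1); added nodes (none); added edges (7,5,b2); result: nodes: 1:m2, 5:m3, 6:m1, 7:m3, 10:m3, 11:m2 edges: (7,5,b2); (7,6,b1); (10,6,b1); (11,1,b2); (11,10,b2)
step 2: rule r2; match: 0->11, 1->10, 2->1; deleted nodes (none); deleted edges (11,10,b2); added nodes (none); added edges (11,1,b1); (11,10,b1); result: nodes: 1:m2, 5:m3, 6:m1, 7:m3, 10:m3, 11:m2 edges: (7,5,b2); (7,6,b1); (10,6,b1); (11,1,b1); (11,1,b2); (11,10,b1)
final:
nodes: 1:m2, 5:m3, 6:m1, 7:m3, 10:m3, 11:m2
edges: (7,5,b2); (7,6,b1); (10,6,b1); (11,1,b1); (11,1,b2); (11,10,b1)


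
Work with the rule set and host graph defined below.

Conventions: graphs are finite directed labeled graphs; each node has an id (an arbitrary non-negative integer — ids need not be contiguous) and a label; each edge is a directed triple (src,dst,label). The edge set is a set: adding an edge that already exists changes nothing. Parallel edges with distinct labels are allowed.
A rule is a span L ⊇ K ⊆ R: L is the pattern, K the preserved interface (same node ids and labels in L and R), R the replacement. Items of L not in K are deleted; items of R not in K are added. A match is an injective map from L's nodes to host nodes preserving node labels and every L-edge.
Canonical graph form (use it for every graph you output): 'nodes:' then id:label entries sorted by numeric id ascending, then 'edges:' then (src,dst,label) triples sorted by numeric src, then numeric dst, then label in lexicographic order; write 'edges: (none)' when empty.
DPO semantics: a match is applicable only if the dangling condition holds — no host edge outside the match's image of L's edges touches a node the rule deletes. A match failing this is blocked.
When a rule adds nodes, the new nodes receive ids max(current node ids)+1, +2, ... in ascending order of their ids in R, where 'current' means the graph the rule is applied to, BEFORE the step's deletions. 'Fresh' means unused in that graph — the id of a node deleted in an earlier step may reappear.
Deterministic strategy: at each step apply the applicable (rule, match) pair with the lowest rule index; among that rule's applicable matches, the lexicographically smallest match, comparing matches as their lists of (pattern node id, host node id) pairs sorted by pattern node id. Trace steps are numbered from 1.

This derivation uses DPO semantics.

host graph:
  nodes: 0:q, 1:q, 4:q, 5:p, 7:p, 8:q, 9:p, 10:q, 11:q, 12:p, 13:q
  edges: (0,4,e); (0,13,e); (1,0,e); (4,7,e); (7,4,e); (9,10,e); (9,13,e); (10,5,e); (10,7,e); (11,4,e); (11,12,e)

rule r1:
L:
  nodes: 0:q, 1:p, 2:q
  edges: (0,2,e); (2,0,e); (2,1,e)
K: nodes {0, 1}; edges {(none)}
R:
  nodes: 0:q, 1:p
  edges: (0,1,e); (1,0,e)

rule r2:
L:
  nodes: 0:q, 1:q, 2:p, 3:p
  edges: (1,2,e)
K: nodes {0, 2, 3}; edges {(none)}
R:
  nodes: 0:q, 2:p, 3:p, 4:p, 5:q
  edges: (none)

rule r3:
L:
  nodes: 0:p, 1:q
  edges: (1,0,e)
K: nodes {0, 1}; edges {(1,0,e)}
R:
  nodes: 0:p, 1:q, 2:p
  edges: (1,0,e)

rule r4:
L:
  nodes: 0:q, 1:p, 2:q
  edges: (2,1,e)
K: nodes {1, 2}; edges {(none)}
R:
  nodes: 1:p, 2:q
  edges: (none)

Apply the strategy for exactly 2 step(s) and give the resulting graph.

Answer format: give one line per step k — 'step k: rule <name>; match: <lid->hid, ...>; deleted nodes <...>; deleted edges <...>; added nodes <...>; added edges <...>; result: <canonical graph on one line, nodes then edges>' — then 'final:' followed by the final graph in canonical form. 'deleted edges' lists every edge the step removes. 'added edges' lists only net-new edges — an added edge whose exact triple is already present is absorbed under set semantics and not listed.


step 1: rule r3; match: 0->5, 1->10; deleted nodes (none); deleted edges (none); added nodes 14; added edges (none); result: nodes: 0:q, 1:q, 4:q, 5:p, 7:p, 8:q, 9:p, 10:q, 11:q, 12:p, 13:q, 14:p edges: (0,4,e); (0,13,e); (1,0,e); (4,7,e); (7,4,e); (9,10,e); (9,13,e); (10,5,e); (10,7,e); (11,4,e); (11,12,e)
step 2: rule r3; match: 0->5, 1->10; deleted nodes (none); deleted edges (none); added nodes 15; added edges (none); result: nodes: 0:q, 1:q, 4:q, 5:p, 7:p, 8:q, 9:p, 10:q, 11:q, 12:p, 13:q, 14:p, 15:p edges: (0,4,e); (0,13,e); (1,0,e); (4,7,e); (7,4,e); (9,10,e); (9,13,e); (10,5,e); (10,7,e); (11,4,e); (11,12,e)
final:
nodes: 0:q, 1:q, 4:q, 5:p, 7:p, 8:q, 9:p, 10:q, 11:q, 12:p, 13:q, 14:p, 15:p
edges: (0,4,e); (0,13,e); (1,0,e); (4,7,e); (7,4,e); (9,10,e); (9,13,e); (10,5,e); (10,7,e); (11,4,e); (11,12,e)


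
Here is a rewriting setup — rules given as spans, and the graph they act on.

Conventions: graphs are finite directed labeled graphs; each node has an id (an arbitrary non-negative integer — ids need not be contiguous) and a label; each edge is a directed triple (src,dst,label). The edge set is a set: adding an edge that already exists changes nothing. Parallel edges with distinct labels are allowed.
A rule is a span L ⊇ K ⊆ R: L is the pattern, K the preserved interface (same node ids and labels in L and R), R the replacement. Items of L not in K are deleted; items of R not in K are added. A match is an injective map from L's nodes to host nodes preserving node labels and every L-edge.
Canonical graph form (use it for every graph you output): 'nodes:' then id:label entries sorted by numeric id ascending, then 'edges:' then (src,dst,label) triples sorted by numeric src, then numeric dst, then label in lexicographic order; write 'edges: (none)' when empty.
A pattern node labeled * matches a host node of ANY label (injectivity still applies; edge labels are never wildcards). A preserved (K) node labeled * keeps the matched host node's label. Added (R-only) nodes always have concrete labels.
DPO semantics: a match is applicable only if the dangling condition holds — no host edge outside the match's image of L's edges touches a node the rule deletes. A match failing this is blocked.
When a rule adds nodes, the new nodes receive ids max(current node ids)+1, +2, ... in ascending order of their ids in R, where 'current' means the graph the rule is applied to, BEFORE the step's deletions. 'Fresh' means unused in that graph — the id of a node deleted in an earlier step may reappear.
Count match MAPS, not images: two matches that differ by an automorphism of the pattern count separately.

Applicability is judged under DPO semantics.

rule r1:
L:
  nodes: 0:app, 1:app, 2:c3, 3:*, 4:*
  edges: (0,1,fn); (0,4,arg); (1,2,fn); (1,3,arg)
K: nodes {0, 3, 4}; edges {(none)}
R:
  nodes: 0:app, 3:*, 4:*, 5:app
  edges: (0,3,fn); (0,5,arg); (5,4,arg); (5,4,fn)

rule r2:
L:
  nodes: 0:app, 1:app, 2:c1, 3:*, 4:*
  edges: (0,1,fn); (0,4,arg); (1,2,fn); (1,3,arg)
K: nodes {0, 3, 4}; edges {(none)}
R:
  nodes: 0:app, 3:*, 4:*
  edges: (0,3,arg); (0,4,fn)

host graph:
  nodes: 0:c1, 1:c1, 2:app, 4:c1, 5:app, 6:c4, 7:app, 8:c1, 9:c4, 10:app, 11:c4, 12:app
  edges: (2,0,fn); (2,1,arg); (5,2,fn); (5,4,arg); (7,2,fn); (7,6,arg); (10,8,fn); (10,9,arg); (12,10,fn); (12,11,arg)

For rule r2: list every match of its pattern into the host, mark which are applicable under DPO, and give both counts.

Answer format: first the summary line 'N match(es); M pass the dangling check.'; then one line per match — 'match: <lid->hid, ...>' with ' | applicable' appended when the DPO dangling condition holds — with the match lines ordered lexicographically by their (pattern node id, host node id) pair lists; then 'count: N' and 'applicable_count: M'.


3 match(es); 1 pass the dangling check.
match: 0->5, 1->2, 2->0, 3->1, 4->4
match: 0->7, 1->2, 2->0, 3->1, 4->6
match: 0->12, 1->10, 2->8, 3->9, 4->11 | applicable
count: 3
applicable_count: 1


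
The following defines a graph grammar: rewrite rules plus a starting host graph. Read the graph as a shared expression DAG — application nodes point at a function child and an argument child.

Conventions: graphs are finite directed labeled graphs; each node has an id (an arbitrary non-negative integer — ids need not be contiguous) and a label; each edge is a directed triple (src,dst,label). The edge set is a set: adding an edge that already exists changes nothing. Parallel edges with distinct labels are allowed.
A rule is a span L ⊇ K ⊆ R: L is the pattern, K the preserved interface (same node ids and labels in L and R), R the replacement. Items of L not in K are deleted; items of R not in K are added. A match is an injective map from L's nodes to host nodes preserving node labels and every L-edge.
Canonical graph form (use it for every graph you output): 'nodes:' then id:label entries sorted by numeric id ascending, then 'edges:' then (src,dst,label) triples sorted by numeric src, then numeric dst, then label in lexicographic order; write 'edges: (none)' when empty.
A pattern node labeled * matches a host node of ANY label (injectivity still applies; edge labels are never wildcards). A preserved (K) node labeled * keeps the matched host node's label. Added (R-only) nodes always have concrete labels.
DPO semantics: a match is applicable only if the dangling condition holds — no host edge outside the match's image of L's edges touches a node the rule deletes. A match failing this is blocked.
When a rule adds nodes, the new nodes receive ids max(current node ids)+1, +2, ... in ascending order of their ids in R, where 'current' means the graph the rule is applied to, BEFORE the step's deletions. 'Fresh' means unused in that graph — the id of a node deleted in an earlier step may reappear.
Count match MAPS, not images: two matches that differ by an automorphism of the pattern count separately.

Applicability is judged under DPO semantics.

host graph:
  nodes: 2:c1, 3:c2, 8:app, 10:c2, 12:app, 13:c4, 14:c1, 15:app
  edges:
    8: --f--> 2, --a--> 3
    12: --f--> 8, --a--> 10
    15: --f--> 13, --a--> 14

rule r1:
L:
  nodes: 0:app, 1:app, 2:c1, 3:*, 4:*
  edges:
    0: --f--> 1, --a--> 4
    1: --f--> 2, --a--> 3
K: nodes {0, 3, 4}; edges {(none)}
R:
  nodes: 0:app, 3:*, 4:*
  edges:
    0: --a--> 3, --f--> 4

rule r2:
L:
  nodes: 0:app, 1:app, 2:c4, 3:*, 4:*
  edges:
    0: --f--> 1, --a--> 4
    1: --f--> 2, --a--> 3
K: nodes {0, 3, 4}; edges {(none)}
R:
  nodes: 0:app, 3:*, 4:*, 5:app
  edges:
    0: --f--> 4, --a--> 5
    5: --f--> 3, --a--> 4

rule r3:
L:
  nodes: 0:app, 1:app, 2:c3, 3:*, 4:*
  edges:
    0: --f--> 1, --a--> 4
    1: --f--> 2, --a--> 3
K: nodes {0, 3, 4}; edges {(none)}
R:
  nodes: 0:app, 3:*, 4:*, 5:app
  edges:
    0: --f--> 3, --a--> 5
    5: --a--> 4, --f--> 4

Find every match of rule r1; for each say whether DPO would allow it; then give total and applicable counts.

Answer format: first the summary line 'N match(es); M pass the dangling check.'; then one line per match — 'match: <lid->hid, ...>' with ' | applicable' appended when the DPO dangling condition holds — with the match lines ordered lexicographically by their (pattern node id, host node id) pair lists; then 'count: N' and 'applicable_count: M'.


1 match(es); 1 pass the dangling check.
match: 0->12, 1->8, 2->2, 3->3, 4->10 | applicable
count: 1
applicable_count: 1


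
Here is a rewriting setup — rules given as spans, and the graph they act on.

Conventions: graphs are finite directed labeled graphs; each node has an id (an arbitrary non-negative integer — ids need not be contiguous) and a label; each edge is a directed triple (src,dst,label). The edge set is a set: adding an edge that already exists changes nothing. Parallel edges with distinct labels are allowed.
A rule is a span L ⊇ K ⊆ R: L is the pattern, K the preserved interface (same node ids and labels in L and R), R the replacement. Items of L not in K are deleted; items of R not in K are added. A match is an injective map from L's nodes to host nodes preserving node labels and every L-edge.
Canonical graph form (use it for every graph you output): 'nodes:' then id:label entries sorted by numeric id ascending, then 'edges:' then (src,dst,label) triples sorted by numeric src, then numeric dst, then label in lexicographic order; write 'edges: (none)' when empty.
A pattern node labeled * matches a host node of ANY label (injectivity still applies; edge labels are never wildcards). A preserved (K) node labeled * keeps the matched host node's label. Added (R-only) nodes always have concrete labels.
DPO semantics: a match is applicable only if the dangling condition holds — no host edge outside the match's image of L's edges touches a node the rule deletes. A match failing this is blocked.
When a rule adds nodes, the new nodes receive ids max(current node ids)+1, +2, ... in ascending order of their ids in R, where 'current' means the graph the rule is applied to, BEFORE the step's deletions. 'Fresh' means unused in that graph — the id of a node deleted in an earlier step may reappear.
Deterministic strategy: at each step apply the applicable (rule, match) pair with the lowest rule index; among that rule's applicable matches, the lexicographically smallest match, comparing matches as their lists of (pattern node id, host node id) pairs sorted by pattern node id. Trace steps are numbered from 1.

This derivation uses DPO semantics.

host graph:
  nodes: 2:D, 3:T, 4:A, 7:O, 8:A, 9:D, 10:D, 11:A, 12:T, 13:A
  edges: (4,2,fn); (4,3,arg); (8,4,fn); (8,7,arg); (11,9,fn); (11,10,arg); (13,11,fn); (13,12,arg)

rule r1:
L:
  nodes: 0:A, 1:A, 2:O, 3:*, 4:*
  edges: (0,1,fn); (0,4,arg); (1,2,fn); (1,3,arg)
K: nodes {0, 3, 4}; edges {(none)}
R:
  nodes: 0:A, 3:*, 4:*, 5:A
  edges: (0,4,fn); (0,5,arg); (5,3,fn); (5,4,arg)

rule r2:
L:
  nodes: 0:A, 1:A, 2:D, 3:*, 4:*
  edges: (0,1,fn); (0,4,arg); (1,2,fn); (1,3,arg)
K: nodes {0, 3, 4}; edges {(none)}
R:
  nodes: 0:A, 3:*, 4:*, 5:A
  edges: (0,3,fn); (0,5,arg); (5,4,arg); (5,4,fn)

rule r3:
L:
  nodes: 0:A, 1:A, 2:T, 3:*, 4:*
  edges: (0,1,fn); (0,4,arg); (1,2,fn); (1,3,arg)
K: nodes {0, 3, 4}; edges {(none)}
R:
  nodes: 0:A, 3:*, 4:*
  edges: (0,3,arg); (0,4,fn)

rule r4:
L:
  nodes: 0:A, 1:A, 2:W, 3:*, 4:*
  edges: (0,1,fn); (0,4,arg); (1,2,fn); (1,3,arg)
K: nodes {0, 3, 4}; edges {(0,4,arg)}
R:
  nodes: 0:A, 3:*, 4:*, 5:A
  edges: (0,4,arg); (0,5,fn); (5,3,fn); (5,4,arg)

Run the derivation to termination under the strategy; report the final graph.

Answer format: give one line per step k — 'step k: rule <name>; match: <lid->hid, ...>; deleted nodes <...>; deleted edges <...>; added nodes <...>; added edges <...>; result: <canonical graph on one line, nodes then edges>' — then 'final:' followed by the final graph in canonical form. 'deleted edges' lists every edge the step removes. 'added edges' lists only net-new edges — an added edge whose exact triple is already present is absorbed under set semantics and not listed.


step 1: rule r2; match: 0->8, 1->4, 2->2, 3->3, 4->7; deleted nodes 2, 4; deleted edges (4,2,fn); (4,3,arg); (8,4,fn); (8,7,arg); added nodes 14; added edges (8,3,fn); (8,14,arg); (14,7,arg); (14,7,fn); result: nodes: 3:T, 7:O, 8:A, 9:D, 10:D, 11:A, 12:T, 13:A, 14:A edges: (8,3,fn); (8,14,arg); (11,9,fn); (11,10,arg); (13,11,fn); (13,12,arg); (14,7,arg); (14,7,fn)
step 2: rule r2; match: 0->13, 1->11, 2->9, 3->10, 4->12; deleted nodes 9, 11; deleted edges (11,9,fn); (11,10,arg); (13,11,fn); (13,12,arg); added nodes 15; added edges (13,10,fn); (13,15,arg); (15,12,arg); (15,12,fn); result: nodes: 3:T, 7:O, 8:A, 10:D, 12:T, 13:A, 14:A, 15:A edges: (8,3,fn); (8,14,arg); (13,10,fn); (13,15,arg); (14,7,arg); (14,7,fn); (15,12,arg); (15,12,fn)
final:
nodes: 3:T, 7:O, 8:A, 10:D, 12:T, 13:A, 14:A, 15:A
edges: (8,3,fn); (8,14,arg); (13,10,fn); (13,15,arg); (14,7,arg); (14,7,fn); (15,12,arg); (15,12,fn)
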